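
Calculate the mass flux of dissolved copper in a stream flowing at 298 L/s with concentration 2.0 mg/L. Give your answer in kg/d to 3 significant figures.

298 L/s = 0.298 m³/s.
Mass flux = Q·C = 0.298 m³/s × 2 g/m³ = 0.596 g/s.
= 0.596 g/s × 86.4 = 51.49 kg/d.

51.5 kg/d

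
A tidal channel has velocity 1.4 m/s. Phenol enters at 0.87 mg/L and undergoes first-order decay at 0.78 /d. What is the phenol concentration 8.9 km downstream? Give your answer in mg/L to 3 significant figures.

Travel time t = 8.9 km / 1.4 m/s = 8900/1.4 = 6357 s = 0.07358 d.
First-order decay: C = 0.87·exp(−0.78·0.07358) = 0.87·0.9442 = 0.8215 mg/L.

0.821 mg/L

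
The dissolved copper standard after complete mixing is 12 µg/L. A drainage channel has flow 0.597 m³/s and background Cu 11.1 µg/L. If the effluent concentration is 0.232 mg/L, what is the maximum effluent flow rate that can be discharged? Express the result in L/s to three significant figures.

11.1 µg/L = 0.0111 mg/L.
12 µg/L = 0.012 mg/L.
Mass balance at complete mixing: C_std·(Q_w + Q_r) = Q_w·C_e + Q_r·C_b.
Rearranging, Q_w = Q_r·(C_std − C_b)/(C_e − C_std) = 0.597·(0.012 − 0.0111) / (0.232 − 0.012) = 0.002442 m³/s.
= 2.442 L/s.

2.44 L/s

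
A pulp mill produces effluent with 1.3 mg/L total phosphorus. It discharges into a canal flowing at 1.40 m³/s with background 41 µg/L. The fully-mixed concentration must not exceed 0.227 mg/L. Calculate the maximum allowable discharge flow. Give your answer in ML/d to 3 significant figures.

41 µg/L = 0.041 mg/L.
Mass balance at complete mixing: C_std·(Q_w + Q_r) = Q_w·C_e + Q_r·C_b.
Rearranging, Q_w = Q_r·(C_std − C_b)/(C_e − C_std) = 1.40·(0.227 − 0.041) / (1.3 − 0.227) = 0.2427 m³/s.
= 20.97 ML/d.

21.0 ML/d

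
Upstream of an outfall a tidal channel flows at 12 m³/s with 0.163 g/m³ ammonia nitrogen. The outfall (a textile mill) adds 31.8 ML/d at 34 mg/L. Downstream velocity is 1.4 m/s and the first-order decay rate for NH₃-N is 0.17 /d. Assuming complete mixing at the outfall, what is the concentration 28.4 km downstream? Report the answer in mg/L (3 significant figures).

1.12 mg/L

31.8 ML/d = 0.3681 m³/s.
After complete mixing, C₀ = (0.3681·34 + 12·0.163) / 12.37 = 1.17 mg/L.
Travel time t = 2.84e+04 m / 1.4 m/s = 2.029e+04 s = 0.2348 d.
C = 1.17·exp(−0.17·0.2348) = 1.17·0.9609 = 1.124 mg/L.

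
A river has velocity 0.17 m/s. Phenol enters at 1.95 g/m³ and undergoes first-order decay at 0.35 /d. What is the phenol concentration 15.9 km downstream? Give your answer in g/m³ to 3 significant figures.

Travel time t = 15.9 km / 0.17 m/s = 1.59e+04/0.17 = 9.353e+04 s = 1.083 d.
First-order decay: C = 1.95·exp(−0.35·1.083) = 1.95·0.6846 = 1.335 g/m³.

1.34 g/m³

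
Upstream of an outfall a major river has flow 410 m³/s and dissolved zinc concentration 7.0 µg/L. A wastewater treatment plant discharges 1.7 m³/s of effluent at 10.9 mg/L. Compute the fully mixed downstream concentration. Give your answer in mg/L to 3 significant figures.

0.0520 mg/L

7.0 µg/L = 0.007 mg/L.
Conservation of mass across the mixing zone: C = (1.7·10.9 + 410·0.007) / (1.7 + 410) = 21.4/411.7 = 0.05198 mg/L.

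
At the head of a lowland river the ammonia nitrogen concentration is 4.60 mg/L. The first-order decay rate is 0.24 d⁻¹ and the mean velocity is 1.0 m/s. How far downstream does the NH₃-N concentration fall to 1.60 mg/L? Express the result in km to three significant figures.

380 km

From C = C₀·e^(−kt), t = ln(C₀/C)/k = ln(4.60/1.60)/0.24 = 1.056/0.24 = 4.4 d.
Distance = v·t = 1.0 m/s × 3.802e+05 s = 3.802e+05 m = 380.2 km.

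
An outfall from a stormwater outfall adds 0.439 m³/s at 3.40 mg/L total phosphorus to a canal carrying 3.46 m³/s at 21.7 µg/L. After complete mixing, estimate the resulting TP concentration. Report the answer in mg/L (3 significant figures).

21.7 µg/L = 0.0217 mg/L.
Conservation of mass across the mixing zone: C = (0.439·3.4 + 3.46·0.0217) / (0.439 + 3.46) = 1.568/3.899 = 0.4021 mg/L.

0.402 mg/L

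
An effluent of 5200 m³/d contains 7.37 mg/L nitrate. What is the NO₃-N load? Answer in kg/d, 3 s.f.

5200 m³/d = 0.06019 m³/s.
Mass flux = Q·C = 0.06019 m³/s × 7.37 g/m³ = 0.4436 g/s.
= 0.4436 g/s × 86.4 = 38.32 kg/d.

38.3 kg/d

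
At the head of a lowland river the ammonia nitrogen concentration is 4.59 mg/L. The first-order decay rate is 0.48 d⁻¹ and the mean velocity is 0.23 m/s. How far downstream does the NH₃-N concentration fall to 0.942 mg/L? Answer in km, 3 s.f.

65.6 km

From C = C₀·e^(−kt), t = ln(C₀/C)/k = ln(4.59/0.942)/0.48 = 1.584/0.48 = 3.299 d.
Distance = v·t = 0.23 m/s × 2.851e+05 s = 6.556e+04 m = 65.56 km.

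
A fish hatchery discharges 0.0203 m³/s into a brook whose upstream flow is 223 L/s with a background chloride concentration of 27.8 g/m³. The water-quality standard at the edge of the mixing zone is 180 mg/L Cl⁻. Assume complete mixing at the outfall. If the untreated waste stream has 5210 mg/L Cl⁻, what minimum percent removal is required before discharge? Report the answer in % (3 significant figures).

64.5 %

223 L/s = 0.223 m³/s.
Mass balance: 180·0.2433 = 0.0203·Cₑ + 0.223·27.8.
Cₑ = (43.79 − 6.199) / 0.0203 = 1852 mg/L.
Required removal = 1 − 1852/5210 = 64.45 %.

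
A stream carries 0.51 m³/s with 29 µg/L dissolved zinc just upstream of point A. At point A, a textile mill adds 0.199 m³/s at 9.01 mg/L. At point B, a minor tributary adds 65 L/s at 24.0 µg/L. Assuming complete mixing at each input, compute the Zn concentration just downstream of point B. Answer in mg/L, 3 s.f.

29 µg/L = 0.029 mg/L.
After input A: C = (0.51·0.029 + 0.199·9.01) / 0.709 = 2.55 mg/L.
65 L/s = 0.065 m³/s.
24.0 µg/L = 0.024 mg/L.
After input B: C = (0.709·2.55 + 0.065·0.024) / 0.774 = 2.338 mg/L.

2.34 mg/L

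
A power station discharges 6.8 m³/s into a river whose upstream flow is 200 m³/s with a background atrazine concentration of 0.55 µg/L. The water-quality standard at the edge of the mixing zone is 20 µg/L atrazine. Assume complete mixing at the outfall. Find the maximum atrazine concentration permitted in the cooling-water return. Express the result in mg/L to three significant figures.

0.55 µg/L = 0.00055 mg/L.
20 µg/L = 0.02 mg/L.
Mass balance: 0.02·206.8 = 6.8·Cₑ + 200·0.00055.
Cₑ = (4.136 − 0.11) / 6.8 = 0.5921 mg/L.

0.592 mg/L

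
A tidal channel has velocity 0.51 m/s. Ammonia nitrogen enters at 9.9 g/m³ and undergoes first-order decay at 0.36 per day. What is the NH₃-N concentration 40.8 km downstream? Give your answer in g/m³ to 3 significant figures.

7.09 g/m³

Travel time t = 40.8 km / 0.51 m/s = 4.08e+04/0.51 = 8e+04 s = 0.9259 d.
First-order decay: C = 9.9·exp(−0.36·0.9259) = 9.9·0.7165 = 7.094 g/m³.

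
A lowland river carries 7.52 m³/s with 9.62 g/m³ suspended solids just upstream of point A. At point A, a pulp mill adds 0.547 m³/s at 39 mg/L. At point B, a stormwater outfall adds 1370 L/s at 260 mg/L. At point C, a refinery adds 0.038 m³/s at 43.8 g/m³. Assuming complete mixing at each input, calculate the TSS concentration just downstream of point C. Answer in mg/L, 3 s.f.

After input A: C = (7.52·9.62 + 0.547·39) / 8.067 = 11.61 mg/L.
1370 L/s = 1.37 m³/s.
After input B: C = (8.067·11.61 + 1.37·260) / 9.437 = 47.67 mg/L.
After input C: C = (9.437·47.67 + 0.038·43.8) / 9.475 = 47.66 mg/L.

47.7 mg/L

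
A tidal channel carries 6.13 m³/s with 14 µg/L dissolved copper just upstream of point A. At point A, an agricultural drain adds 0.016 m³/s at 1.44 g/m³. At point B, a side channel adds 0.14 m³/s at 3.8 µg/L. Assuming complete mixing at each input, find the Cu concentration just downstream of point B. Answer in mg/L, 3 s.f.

14 µg/L = 0.014 mg/L.
After input A: C = (6.13·0.014 + 0.016·1.44) / 6.146 = 0.01771 mg/L.
3.8 µg/L = 0.0038 mg/L.
After input B: C = (6.146·0.01771 + 0.14·0.0038) / 6.286 = 0.0174 mg/L.

0.0174 mg/L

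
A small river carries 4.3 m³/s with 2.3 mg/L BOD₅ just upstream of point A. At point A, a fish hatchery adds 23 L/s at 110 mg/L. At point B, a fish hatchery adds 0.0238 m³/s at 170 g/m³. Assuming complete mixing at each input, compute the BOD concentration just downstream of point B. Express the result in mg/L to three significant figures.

3.79 mg/L

23 L/s = 0.023 m³/s.
After input A: C = (4.3·2.3 + 0.023·110) / 4.323 = 2.873 mg/L.
After input B: C = (4.323·2.873 + 0.0238·170) / 4.347 = 3.788 mg/L.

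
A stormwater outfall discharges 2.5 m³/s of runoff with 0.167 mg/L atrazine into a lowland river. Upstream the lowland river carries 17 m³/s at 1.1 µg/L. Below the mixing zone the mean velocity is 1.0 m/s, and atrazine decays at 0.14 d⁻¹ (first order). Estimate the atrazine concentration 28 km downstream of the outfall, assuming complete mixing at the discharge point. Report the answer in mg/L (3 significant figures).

1.1 µg/L = 0.0011 mg/L.
After complete mixing, C₀ = (2.5·0.167 + 17·0.0011) / 19.5 = 0.02237 mg/L.
Travel time t = 2.8e+04 m / 1.0 m/s = 2.8e+04 s = 0.3241 d.
C = 0.02237·exp(−0.14·0.3241) = 0.02237·0.9556 = 0.02138 mg/L.

0.0214 mg/L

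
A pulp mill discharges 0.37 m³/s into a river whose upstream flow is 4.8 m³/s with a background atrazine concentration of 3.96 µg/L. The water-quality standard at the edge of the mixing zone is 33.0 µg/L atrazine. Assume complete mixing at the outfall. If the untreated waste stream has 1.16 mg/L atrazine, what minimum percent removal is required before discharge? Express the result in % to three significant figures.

3.96 µg/L = 0.00396 mg/L.
33.0 µg/L = 0.033 mg/L.
Mass balance: 0.033·5.17 = 0.37·Cₑ + 4.8·0.00396.
Cₑ = (0.1706 − 0.01901) / 0.37 = 0.4097 mg/L.
Required removal = 1 − 0.4097/1.16 = 64.68 %.

64.7 %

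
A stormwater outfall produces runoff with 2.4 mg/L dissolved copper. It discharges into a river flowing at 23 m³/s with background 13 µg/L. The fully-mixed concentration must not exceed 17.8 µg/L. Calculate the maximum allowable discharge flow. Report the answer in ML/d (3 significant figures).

4.00 ML/d

13 µg/L = 0.013 mg/L.
17.8 µg/L = 0.0178 mg/L.
Mass balance at complete mixing: C_std·(Q_w + Q_r) = Q_w·C_e + Q_r·C_b.
Rearranging, Q_w = Q_r·(C_std − C_b)/(C_e − C_std) = 23·(0.0178 − 0.013) / (2.4 − 0.0178) = 0.04634 m³/s.
= 4.004 ML/d.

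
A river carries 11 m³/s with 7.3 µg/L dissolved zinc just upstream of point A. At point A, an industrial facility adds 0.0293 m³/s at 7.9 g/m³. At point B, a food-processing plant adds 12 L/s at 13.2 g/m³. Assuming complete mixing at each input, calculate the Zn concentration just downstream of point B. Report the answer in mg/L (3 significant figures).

0.0426 mg/L

7.3 µg/L = 0.0073 mg/L.
After input A: C = (11·0.0073 + 0.0293·7.9) / 11.03 = 0.02827 mg/L.
12 L/s = 0.012 m³/s.
After input B: C = (11.03·0.02827 + 0.012·13.2) / 11.04 = 0.04258 mg/L.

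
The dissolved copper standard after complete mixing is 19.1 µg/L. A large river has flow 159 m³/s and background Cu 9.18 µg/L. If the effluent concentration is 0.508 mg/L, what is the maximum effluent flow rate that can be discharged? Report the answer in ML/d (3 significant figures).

9.18 µg/L = 0.00918 mg/L.
19.1 µg/L = 0.0191 mg/L.
Mass balance at complete mixing: C_std·(Q_w + Q_r) = Q_w·C_e + Q_r·C_b.
Rearranging, Q_w = Q_r·(C_std − C_b)/(C_e − C_std) = 159·(0.0191 − 0.00918) / (0.508 − 0.0191) = 3.226 m³/s.
= 278.7 ML/d.

279 ML/d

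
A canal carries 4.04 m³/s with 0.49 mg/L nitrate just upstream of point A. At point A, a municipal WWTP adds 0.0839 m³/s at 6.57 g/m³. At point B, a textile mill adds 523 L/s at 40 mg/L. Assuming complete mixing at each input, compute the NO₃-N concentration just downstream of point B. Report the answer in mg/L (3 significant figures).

After input A: C = (4.04·0.49 + 0.0839·6.57) / 4.124 = 0.6137 mg/L.
523 L/s = 0.523 m³/s.
After input B: C = (4.124·0.6137 + 0.523·40) / 4.647 = 5.047 mg/L.

5.05 mg/L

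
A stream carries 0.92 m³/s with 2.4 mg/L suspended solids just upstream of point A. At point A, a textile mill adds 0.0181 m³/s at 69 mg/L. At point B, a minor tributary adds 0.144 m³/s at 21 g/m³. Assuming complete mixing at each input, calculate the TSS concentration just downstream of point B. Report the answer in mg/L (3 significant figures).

After input A: C = (0.92·2.4 + 0.0181·69) / 0.9381 = 3.685 mg/L.
After input B: C = (0.9381·3.685 + 0.144·21) / 1.082 = 5.989 mg/L.

5.99 mg/L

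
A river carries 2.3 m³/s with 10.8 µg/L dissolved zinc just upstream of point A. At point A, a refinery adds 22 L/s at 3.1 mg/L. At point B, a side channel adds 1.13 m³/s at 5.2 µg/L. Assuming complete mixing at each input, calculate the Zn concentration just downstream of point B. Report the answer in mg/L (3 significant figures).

0.0287 mg/L

10.8 µg/L = 0.0108 mg/L.
22 L/s = 0.022 m³/s.
After input A: C = (2.3·0.0108 + 0.022·3.1) / 2.322 = 0.04007 mg/L.
5.2 µg/L = 0.0052 mg/L.
After input B: C = (2.322·0.04007 + 1.13·0.0052) / 3.452 = 0.02865 mg/L.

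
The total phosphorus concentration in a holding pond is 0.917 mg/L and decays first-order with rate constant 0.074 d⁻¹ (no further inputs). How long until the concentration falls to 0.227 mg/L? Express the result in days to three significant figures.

t = ln(C₀/C)/k = ln(0.917/0.227)/0.074 = 1.396/0.074 = 18.87 d.

18.9 d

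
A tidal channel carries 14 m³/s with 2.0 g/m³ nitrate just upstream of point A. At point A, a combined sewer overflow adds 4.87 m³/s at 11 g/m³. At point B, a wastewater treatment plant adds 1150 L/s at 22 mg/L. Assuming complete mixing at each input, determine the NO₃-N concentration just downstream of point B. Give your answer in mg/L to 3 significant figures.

After input A: C = (14·2 + 4.87·11) / 18.87 = 4.323 mg/L.
1150 L/s = 1.15 m³/s.
After input B: C = (18.87·4.323 + 1.15·22) / 20.02 = 5.338 mg/L.

5.34 mg/L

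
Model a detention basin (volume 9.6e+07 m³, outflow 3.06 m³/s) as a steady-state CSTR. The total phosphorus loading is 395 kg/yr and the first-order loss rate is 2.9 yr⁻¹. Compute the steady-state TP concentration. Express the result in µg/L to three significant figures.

1.05 µg/L

Outflow Q = 3.06 m³/s × 3.156e+07 s/yr = 9.657e+07 m³/yr.
Steady-state CSTR mass balance: W = Q·C + k·V·C, so C = W/(Q + kV).
Q + kV = 9.657e+07 + 2.9·9.6e+07 = 3.75e+08 m³/yr.
C = 395/3.75e+08 = 1.053e-06 kg/m³ = 0.001053 mg/L = 1.053 µg/L.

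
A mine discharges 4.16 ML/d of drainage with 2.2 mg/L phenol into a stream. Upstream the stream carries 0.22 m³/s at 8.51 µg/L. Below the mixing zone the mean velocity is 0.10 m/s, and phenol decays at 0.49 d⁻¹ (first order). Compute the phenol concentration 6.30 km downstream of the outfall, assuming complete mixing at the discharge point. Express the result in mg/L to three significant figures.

0.281 mg/L

4.16 ML/d = 0.04815 m³/s.
8.51 µg/L = 0.00851 mg/L.
After complete mixing, C₀ = (0.04815·2.2 + 0.22·0.00851) / 0.2681 = 0.402 mg/L.
Travel time t = 6300 m / 0.10 m/s = 6.3e+04 s = 0.7292 d.
C = 0.402·exp(−0.49·0.7292) = 0.402·0.6996 = 0.2812 mg/L.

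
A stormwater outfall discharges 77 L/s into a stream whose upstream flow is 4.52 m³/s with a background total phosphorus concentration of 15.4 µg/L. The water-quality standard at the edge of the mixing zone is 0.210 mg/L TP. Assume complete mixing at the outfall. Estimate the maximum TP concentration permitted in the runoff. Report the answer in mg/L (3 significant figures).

11.6 mg/L

77 L/s = 0.077 m³/s.
15.4 µg/L = 0.0154 mg/L.
Mass balance: 0.21·4.597 = 0.077·Cₑ + 4.52·0.0154.
Cₑ = (0.9654 − 0.06961) / 0.077 = 11.63 mg/L.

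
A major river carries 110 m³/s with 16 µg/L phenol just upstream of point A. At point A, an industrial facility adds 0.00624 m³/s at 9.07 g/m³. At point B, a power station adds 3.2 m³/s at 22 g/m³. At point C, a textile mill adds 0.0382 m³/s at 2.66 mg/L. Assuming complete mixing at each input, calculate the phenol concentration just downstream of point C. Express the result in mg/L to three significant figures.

0.639 mg/L

16 µg/L = 0.016 mg/L.
After input A: C = (110·0.016 + 0.00624·9.07) / 110 = 0.01651 mg/L.
After input B: C = (110·0.01651 + 3.2·22) / 113.2 = 0.6379 mg/L.
After input C: C = (113.2·0.6379 + 0.0382·2.66) / 113.2 = 0.6386 mg/L.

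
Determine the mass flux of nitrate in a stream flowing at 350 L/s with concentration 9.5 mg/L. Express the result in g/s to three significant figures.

350 L/s = 0.35 m³/s.
Mass flux = Q·C = 0.35 m³/s × 9.5 g/m³ = 3.325 g/s.

3.33 g/s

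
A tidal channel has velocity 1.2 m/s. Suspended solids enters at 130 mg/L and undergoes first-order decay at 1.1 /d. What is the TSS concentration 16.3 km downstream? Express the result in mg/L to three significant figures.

Travel time t = 16.3 km / 1.2 m/s = 1.63e+04/1.2 = 1.358e+04 s = 0.1572 d.
First-order decay: C = 130·exp(−1.1·0.1572) = 130·0.8412 = 109.4 mg/L.

109 mg/L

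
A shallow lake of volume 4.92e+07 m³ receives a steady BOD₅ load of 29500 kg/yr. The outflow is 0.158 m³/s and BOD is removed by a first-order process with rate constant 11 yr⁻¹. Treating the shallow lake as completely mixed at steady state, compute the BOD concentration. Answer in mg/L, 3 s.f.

Outflow Q = 0.158 m³/s × 3.156e+07 s/yr = 4.986e+06 m³/yr.
Steady-state CSTR mass balance: W = Q·C + k·V·C, so C = W/(Q + kV).
Q + kV = 4.986e+06 + 11·4.92e+07 = 5.462e+08 m³/yr.
C = 29500/5.462e+08 = 5.401e-05 kg/m³ = 0.05401 mg/L.

0.0540 mg/L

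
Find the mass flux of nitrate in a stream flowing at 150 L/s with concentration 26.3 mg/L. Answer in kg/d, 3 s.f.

150 L/s = 0.15 m³/s.
Mass flux = Q·C = 0.15 m³/s × 26.3 g/m³ = 3.945 g/s.
= 3.945 g/s × 86.4 = 340.8 kg/d.

341 kg/d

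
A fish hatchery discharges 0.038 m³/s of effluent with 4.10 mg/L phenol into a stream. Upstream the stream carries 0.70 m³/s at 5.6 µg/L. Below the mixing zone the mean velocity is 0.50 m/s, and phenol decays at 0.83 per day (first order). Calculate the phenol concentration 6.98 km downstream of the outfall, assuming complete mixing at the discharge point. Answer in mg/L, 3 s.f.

0.189 mg/L

5.6 µg/L = 0.0056 mg/L.
After complete mixing, C₀ = (0.038·4.1 + 0.7·0.0056) / 0.738 = 0.2164 mg/L.
Travel time t = 6980 m / 0.50 m/s = 1.396e+04 s = 0.1616 d.
C = 0.2164·exp(−0.83·0.1616) = 0.2164·0.8745 = 0.1893 mg/L.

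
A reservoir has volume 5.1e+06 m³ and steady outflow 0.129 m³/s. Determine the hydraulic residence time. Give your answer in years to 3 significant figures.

Q = 0.129 m³/s × 3.156e+07 s/yr = 4.071e+06 m³/yr.
Hydraulic residence time τ = V/Q = 5.1e+06/4.071e+06 = 1.253 yr.

1.25 yr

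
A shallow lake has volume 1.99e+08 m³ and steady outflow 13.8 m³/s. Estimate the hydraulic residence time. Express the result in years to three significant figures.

Q = 13.8 m³/s × 3.156e+07 s/yr = 4.355e+08 m³/yr.
Hydraulic residence time τ = V/Q = 1.99e+08/4.355e+08 = 0.457 yr.

0.457 yr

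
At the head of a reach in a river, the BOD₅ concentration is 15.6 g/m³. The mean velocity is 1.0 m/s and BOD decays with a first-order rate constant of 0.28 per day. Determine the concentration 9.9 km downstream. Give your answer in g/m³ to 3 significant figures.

Travel time t = 9.9 km / 1.0 m/s = 9900/1.0 = 9900 s = 0.1146 d.
First-order decay: C = 15.6·exp(−0.28·0.1146) = 15.6·0.9684 = 15.11 g/m³.

15.1 g/m³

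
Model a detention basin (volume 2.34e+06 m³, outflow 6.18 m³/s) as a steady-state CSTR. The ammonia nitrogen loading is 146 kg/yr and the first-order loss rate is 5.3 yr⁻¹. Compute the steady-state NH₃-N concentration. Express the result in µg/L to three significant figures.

Outflow Q = 6.18 m³/s × 3.156e+07 s/yr = 1.95e+08 m³/yr.
Steady-state CSTR mass balance: W = Q·C + k·V·C, so C = W/(Q + kV).
Q + kV = 1.95e+08 + 5.3·2.34e+06 = 2.074e+08 m³/yr.
C = 146/2.074e+08 = 7.039e-07 kg/m³ = 0.0007039 mg/L = 0.7039 µg/L.

0.704 µg/L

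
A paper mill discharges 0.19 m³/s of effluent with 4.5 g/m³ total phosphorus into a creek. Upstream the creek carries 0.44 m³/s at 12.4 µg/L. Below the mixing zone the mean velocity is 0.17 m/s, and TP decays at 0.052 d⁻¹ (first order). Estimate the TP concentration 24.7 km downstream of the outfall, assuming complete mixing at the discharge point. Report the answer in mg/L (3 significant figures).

1.25 mg/L

12.4 µg/L = 0.0124 mg/L.
After complete mixing, C₀ = (0.19·4.5 + 0.44·0.0124) / 0.63 = 1.366 mg/L.
Travel time t = 2.47e+04 m / 0.17 m/s = 1.453e+05 s = 1.682 d.
C = 1.366·exp(−0.052·1.682) = 1.366·0.9163 = 1.251 mg/L.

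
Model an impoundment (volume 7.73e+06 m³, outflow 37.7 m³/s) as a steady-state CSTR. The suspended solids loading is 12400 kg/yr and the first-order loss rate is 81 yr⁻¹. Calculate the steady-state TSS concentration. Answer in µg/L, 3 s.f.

6.83 µg/L

Outflow Q = 37.7 m³/s × 3.156e+07 s/yr = 1.19e+09 m³/yr.
Steady-state CSTR mass balance: W = Q·C + k·V·C, so C = W/(Q + kV).
Q + kV = 1.19e+09 + 81·7.73e+06 = 1.816e+09 m³/yr.
C = 12400/1.816e+09 = 6.829e-06 kg/m³ = 0.006829 mg/L = 6.829 µg/L.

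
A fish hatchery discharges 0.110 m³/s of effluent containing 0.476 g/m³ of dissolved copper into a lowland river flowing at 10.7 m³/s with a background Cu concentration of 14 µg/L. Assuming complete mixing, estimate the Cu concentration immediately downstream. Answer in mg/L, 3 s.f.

0.0187 mg/L

14 µg/L = 0.014 mg/L.
Conservation of mass across the mixing zone: C = (0.11·0.476 + 10.7·0.014) / (0.11 + 10.7) = 0.2022/10.81 = 0.0187 mg/L.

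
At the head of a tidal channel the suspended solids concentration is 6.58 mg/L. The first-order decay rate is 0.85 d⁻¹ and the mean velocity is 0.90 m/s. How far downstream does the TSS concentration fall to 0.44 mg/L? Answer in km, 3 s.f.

247 km

From C = C₀·e^(−kt), t = ln(C₀/C)/k = ln(6.58/0.44)/0.85 = 2.705/0.85 = 3.182 d.
Distance = v·t = 0.90 m/s × 2.75e+05 s = 2.475e+05 m = 247.5 km.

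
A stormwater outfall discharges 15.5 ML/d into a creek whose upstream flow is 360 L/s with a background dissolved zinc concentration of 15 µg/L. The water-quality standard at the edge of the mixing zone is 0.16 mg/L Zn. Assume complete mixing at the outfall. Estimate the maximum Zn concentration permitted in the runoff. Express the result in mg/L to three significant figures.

15.5 ML/d = 0.1794 m³/s.
360 L/s = 0.36 m³/s.
15 µg/L = 0.015 mg/L.
Mass balance: 0.16·0.5394 = 0.1794·Cₑ + 0.36·0.015.
Cₑ = (0.0863 − 0.0054) / 0.1794 = 0.451 mg/L.

0.451 mg/L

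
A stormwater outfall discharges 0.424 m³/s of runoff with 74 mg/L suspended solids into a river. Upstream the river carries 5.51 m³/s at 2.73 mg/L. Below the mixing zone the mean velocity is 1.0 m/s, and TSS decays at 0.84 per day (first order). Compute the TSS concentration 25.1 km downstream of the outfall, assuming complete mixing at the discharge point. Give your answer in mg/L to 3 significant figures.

6.13 mg/L

After complete mixing, C₀ = (0.424·74 + 5.51·2.73) / 5.934 = 7.822 mg/L.
Travel time t = 2.51e+04 m / 1.0 m/s = 2.51e+04 s = 0.2905 d.
C = 7.822·exp(−0.84·0.2905) = 7.822·0.7835 = 6.129 mg/L.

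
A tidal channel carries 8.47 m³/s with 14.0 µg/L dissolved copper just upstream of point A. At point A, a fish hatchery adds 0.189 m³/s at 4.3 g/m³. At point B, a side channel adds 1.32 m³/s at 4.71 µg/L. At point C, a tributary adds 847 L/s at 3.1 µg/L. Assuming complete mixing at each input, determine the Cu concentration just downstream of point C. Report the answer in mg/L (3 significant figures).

14.0 µg/L = 0.014 mg/L.
After input A: C = (8.47·0.014 + 0.189·4.3) / 8.659 = 0.1076 mg/L.
4.71 µg/L = 0.00471 mg/L.
After input B: C = (8.659·0.1076 + 1.32·0.00471) / 9.979 = 0.09395 mg/L.
847 L/s = 0.847 m³/s.
3.1 µg/L = 0.0031 mg/L.
After input C: C = (9.979·0.09395 + 0.847·0.0031) / 10.83 = 0.08684 mg/L.

0.0868 mg/L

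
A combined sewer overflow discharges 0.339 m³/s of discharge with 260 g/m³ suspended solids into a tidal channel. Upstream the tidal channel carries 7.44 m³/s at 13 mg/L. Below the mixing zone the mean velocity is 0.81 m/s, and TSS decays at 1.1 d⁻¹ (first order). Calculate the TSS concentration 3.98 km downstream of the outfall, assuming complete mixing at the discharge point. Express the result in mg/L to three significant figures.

After complete mixing, C₀ = (0.339·260 + 7.44·13) / 7.779 = 23.76 mg/L.
Travel time t = 3980 m / 0.81 m/s = 4914 s = 0.05687 d.
C = 23.76·exp(−1.1·0.05687) = 23.76·0.9394 = 22.32 mg/L.

22.3 mg/L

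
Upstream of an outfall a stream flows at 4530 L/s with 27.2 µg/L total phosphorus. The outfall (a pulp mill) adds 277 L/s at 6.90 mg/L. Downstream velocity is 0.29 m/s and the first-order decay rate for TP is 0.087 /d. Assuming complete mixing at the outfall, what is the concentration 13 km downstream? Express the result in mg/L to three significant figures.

0.405 mg/L

277 L/s = 0.277 m³/s.
4530 L/s = 4.53 m³/s.
27.2 µg/L = 0.0272 mg/L.
After complete mixing, C₀ = (0.277·6.9 + 4.53·0.0272) / 4.807 = 0.4232 mg/L.
Travel time t = 1.3e+04 m / 0.29 m/s = 4.483e+04 s = 0.5188 d.
C = 0.4232·exp(−0.087·0.5188) = 0.4232·0.9559 = 0.4046 mg/L.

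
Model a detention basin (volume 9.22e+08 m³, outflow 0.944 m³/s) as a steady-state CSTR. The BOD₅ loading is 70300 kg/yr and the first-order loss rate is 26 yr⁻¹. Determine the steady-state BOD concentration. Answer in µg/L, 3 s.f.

2.93 µg/L

Outflow Q = 0.944 m³/s × 3.156e+07 s/yr = 2.979e+07 m³/yr.
Steady-state CSTR mass balance: W = Q·C + k·V·C, so C = W/(Q + kV).
Q + kV = 2.979e+07 + 26·9.22e+08 = 2.4e+10 m³/yr.
C = 70300/2.4e+10 = 2.929e-06 kg/m³ = 0.002929 mg/L = 2.929 µg/L.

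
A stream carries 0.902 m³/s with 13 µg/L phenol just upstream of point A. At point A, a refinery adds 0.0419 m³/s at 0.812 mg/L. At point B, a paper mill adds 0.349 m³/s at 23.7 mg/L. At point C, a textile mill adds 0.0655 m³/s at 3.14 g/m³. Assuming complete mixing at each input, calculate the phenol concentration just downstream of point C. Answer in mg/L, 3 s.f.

13 µg/L = 0.013 mg/L.
After input A: C = (0.902·0.013 + 0.0419·0.812) / 0.9439 = 0.04847 mg/L.
After input B: C = (0.9439·0.04847 + 0.349·23.7) / 1.293 = 6.433 mg/L.
After input C: C = (1.293·6.433 + 0.0655·3.14) / 1.358 = 6.274 mg/L.

6.27 mg/L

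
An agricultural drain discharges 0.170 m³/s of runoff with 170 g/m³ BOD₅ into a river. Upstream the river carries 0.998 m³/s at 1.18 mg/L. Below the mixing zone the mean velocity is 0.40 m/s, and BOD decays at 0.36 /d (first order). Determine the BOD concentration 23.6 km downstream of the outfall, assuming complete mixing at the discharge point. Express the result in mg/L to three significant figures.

20.1 mg/L

After complete mixing, C₀ = (0.17·170 + 0.998·1.18) / 1.168 = 25.75 mg/L.
Travel time t = 2.36e+04 m / 0.40 m/s = 5.9e+04 s = 0.6829 d.
C = 25.75·exp(−0.36·0.6829) = 25.75·0.7821 = 20.14 mg/L.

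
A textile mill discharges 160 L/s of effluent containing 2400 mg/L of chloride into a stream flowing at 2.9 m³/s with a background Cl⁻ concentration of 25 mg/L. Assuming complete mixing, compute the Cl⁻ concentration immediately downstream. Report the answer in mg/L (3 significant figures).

160 L/s = 0.16 m³/s.
Flow-weighted mixing gives C = (0.16·2400 + 2.9·25) / (0.16 + 2.9) = 456.5/3.06 = 149.2 mg/L.

149 mg/L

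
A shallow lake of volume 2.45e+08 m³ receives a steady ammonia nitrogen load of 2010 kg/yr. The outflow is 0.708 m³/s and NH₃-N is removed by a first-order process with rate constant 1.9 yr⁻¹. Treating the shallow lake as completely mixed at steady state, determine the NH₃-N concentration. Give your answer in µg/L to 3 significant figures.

4.12 µg/L

Outflow Q = 0.708 m³/s × 3.156e+07 s/yr = 2.234e+07 m³/yr.
Steady-state CSTR mass balance: W = Q·C + k·V·C, so C = W/(Q + kV).
Q + kV = 2.234e+07 + 1.9·2.45e+08 = 4.878e+08 m³/yr.
C = 2010/4.878e+08 = 4.12e-06 kg/m³ = 0.00412 mg/L = 4.12 µg/L.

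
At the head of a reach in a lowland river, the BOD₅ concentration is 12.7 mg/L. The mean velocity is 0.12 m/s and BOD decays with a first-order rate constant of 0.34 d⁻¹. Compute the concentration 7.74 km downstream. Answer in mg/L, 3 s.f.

Travel time t = 7.74 km / 0.12 m/s = 7740/0.12 = 6.45e+04 s = 0.7465 d.
First-order decay: C = 12.7·exp(−0.34·0.7465) = 12.7·0.7758 = 9.853 mg/L.

9.85 mg/L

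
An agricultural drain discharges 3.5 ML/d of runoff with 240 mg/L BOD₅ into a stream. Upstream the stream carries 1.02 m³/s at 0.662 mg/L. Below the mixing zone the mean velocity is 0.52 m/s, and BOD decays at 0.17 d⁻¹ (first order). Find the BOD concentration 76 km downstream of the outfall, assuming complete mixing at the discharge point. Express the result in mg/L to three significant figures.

3.5 ML/d = 0.04051 m³/s.
After complete mixing, C₀ = (0.04051·240 + 1.02·0.662) / 1.061 = 9.804 mg/L.
Travel time t = 7.6e+04 m / 0.52 m/s = 1.462e+05 s = 1.692 d.
C = 9.804·exp(−0.17·1.692) = 9.804·0.7501 = 7.354 mg/L.

7.35 mg/L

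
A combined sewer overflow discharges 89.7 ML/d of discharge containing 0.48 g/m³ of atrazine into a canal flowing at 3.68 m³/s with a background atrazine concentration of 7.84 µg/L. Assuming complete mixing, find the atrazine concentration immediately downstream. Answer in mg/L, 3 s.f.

0.112 mg/L

89.7 ML/d = 1.038 m³/s.
7.84 µg/L = 0.00784 mg/L.
Flow-weighted mixing gives C = (1.038·0.48 + 3.68·0.00784) / (1.038 + 3.68) = 0.5272/4.718 = 0.1117 mg/L.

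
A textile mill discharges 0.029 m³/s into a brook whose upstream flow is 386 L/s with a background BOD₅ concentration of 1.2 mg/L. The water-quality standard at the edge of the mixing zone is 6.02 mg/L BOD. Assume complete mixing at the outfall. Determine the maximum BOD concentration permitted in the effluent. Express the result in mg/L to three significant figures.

70.2 mg/L

386 L/s = 0.386 m³/s.
Mass balance: 6.02·0.415 = 0.029·Cₑ + 0.386·1.2.
Cₑ = (2.498 − 0.4632) / 0.029 = 70.18 mg/L.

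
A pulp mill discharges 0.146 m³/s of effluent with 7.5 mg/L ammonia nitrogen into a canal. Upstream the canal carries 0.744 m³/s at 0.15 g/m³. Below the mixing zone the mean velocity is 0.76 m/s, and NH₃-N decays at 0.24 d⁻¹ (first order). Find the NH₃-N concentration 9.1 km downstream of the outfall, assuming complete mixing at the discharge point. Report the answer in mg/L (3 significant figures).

After complete mixing, C₀ = (0.146·7.5 + 0.744·0.15) / 0.89 = 1.356 mg/L.
Travel time t = 9100 m / 0.76 m/s = 1.197e+04 s = 0.1386 d.
C = 1.356·exp(−0.24·0.1386) = 1.356·0.9673 = 1.311 mg/L.

1.31 mg/L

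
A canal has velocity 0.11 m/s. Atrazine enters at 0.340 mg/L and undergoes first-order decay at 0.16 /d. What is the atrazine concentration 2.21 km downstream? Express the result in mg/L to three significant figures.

0.328 mg/L

Travel time t = 2.21 km / 0.11 m/s = 2210/0.11 = 2.009e+04 s = 0.2325 d.
First-order decay: C = 0.340·exp(−0.16·0.2325) = 0.340·0.9635 = 0.3276 mg/L.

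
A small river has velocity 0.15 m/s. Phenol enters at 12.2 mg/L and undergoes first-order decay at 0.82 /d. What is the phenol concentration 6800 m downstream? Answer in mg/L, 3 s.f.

7.93 mg/L

Travel time t = 6800 m / 0.15 m/s = 6800/0.15 = 4.533e+04 s = 0.5247 d.
First-order decay: C = 12.2·exp(−0.82·0.5247) = 12.2·0.6503 = 7.934 mg/L.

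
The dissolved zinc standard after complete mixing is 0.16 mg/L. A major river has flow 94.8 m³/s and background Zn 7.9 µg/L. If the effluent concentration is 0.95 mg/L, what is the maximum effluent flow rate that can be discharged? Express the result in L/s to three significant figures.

18300 L/s

7.9 µg/L = 0.0079 mg/L.
Mass balance at complete mixing: C_std·(Q_w + Q_r) = Q_w·C_e + Q_r·C_b.
Rearranging, Q_w = Q_r·(C_std − C_b)/(C_e − C_std) = 94.8·(0.16 − 0.0079) / (0.95 − 0.16) = 18.25 m³/s.
= 1.825e+04 L/s.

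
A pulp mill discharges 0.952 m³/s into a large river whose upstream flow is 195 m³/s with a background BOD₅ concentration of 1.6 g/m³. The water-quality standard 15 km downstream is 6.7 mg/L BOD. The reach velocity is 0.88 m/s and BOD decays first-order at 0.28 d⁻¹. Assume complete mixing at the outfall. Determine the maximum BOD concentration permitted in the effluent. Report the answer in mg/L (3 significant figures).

1130 mg/L

Travel time to the compliance point: t = 1.5e+04/0.88 = 1.705e+04 s = 0.1973 d; decay factor exp(−0.28·0.1973) = 0.9463.
So the concentration just after mixing may be at most 6.7/0.9463 = 7.081 mg/L.
Mass balance: 7.081·196 = 0.952·Cₑ + 195·1.6.
Cₑ = (1387 − 312) / 0.952 = 1130 mg/L.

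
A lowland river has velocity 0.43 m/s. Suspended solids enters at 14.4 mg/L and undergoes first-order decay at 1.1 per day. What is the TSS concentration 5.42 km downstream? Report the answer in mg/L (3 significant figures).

Travel time t = 5.42 km / 0.43 m/s = 5420/0.43 = 1.26e+04 s = 0.1459 d.
First-order decay: C = 14.4·exp(−1.1·0.1459) = 14.4·0.8517 = 12.27 mg/L.

12.3 mg/L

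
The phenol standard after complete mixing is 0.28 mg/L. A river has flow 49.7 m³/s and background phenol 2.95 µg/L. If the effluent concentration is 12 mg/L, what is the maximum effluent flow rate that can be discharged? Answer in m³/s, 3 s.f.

1.17 m³/s

2.95 µg/L = 0.00295 mg/L.
Mass balance at complete mixing: C_std·(Q_w + Q_r) = Q_w·C_e + Q_r·C_b.
Rearranging, Q_w = Q_r·(C_std − C_b)/(C_e − C_std) = 49.7·(0.28 − 0.00295) / (12 − 0.28) = 1.175 m³/s.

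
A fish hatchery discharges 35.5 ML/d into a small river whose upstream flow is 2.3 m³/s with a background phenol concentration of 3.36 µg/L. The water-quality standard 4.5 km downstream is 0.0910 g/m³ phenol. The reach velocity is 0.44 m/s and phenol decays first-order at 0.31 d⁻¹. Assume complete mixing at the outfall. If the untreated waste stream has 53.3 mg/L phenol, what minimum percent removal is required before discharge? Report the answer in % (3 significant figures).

35.5 ML/d = 0.4109 m³/s.
3.36 µg/L = 0.00336 mg/L.
Travel time to the compliance point: t = 4500/0.44 = 1.023e+04 s = 0.1184 d; decay factor exp(−0.31·0.1184) = 0.964.
So the concentration just after mixing may be at most 0.091/0.964 = 0.0944 mg/L.
Mass balance: 0.0944·2.711 = 0.4109·Cₑ + 2.3·0.00336.
Cₑ = (0.2559 − 0.007728) / 0.4109 = 0.604 mg/L.
Required removal = 1 − 0.604/53.3 = 98.87 %.

98.9 %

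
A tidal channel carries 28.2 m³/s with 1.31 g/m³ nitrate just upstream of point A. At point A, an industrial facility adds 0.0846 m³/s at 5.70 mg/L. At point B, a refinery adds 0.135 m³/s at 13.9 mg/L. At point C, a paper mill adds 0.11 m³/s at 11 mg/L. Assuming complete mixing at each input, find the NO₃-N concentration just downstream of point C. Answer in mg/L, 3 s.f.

After input A: C = (28.2·1.31 + 0.0846·5.7) / 28.28 = 1.323 mg/L.
After input B: C = (28.28·1.323 + 0.135·13.9) / 28.42 = 1.383 mg/L.
After input C: C = (28.42·1.383 + 0.11·11) / 28.53 = 1.42 mg/L.

1.42 mg/L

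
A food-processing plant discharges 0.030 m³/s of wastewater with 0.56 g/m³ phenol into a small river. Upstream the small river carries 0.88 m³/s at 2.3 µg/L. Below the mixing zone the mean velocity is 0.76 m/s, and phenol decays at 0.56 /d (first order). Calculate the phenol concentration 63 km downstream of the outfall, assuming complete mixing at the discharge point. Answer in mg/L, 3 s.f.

2.3 µg/L = 0.0023 mg/L.
After complete mixing, C₀ = (0.03·0.56 + 0.88·0.0023) / 0.91 = 0.02069 mg/L.
Travel time t = 6.3e+04 m / 0.76 m/s = 8.289e+04 s = 0.9594 d.
C = 0.02069·exp(−0.56·0.9594) = 0.02069·0.5843 = 0.01209 mg/L.

0.0121 mg/L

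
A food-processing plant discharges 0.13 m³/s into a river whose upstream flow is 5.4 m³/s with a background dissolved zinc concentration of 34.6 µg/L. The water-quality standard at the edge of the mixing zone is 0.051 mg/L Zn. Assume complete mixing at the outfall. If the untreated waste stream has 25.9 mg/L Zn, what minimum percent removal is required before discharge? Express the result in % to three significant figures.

97.2 %

34.6 µg/L = 0.0346 mg/L.
Mass balance: 0.051·5.53 = 0.13·Cₑ + 5.4·0.0346.
Cₑ = (0.282 − 0.1868) / 0.13 = 0.7322 mg/L.
Required removal = 1 − 0.7322/25.9 = 97.17 %.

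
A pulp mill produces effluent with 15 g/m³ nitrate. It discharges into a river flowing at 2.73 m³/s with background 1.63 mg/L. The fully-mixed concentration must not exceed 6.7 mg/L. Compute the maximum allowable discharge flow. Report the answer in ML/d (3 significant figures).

144 ML/d

Mass balance at complete mixing: C_std·(Q_w + Q_r) = Q_w·C_e + Q_r·C_b.
Rearranging, Q_w = Q_r·(C_std − C_b)/(C_e − C_std) = 2.73·(6.7 − 1.63) / (15 − 6.7) = 1.668 m³/s.
= 144.1 ML/d.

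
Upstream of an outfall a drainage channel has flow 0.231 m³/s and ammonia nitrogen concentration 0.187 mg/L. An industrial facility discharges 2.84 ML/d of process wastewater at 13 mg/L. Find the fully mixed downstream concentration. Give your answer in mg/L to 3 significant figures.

2.84 ML/d = 0.03287 m³/s.
By mass balance at complete mixing, C = (0.03287·13 + 0.231·0.187) / (0.03287 + 0.231) = 0.4705/0.2639 = 1.783 mg/L.

1.78 mg/L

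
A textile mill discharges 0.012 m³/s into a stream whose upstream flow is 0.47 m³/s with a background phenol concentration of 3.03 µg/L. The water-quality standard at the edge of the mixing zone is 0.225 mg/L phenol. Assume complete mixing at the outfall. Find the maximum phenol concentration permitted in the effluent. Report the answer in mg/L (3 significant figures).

8.92 mg/L

3.03 µg/L = 0.00303 mg/L.
Mass balance: 0.225·0.482 = 0.012·Cₑ + 0.47·0.00303.
Cₑ = (0.1085 − 0.001424) / 0.012 = 8.919 mg/L.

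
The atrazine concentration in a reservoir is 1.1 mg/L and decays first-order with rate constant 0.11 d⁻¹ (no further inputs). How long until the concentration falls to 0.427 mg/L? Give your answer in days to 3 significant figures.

8.60 d

t = ln(C₀/C)/k = ln(1.1/0.427)/0.11 = 0.9463/0.11 = 8.603 d.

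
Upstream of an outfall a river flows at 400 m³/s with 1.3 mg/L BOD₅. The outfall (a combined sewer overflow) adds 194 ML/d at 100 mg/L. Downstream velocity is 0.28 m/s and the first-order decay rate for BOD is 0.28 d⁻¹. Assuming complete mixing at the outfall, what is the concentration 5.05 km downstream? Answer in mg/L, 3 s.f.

194 ML/d = 2.245 m³/s.
After complete mixing, C₀ = (2.245·100 + 400·1.3) / 402.2 = 1.851 mg/L.
Travel time t = 5050 m / 0.28 m/s = 1.804e+04 s = 0.2087 d.
C = 1.851·exp(−0.28·0.2087) = 1.851·0.9432 = 1.746 mg/L.

1.75 mg/L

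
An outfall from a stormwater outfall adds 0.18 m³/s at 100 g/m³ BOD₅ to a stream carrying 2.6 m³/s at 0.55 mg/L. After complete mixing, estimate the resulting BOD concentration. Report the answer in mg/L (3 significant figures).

6.99 mg/L

Flow-weighted mixing gives C = (0.18·100 + 2.6·0.55) / (0.18 + 2.6) = 19.43/2.78 = 6.989 mg/L.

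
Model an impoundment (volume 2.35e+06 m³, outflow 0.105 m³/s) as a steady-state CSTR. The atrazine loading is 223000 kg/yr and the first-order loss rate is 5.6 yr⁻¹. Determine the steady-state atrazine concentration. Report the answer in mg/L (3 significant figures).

Outflow Q = 0.105 m³/s × 3.156e+07 s/yr = 3.314e+06 m³/yr.
Steady-state CSTR mass balance: W = Q·C + k·V·C, so C = W/(Q + kV).
Q + kV = 3.314e+06 + 5.6·2.35e+06 = 1.647e+07 m³/yr.
C = 223000/1.647e+07 = 0.01354 kg/m³ = 13.54 mg/L.

13.5 mg/L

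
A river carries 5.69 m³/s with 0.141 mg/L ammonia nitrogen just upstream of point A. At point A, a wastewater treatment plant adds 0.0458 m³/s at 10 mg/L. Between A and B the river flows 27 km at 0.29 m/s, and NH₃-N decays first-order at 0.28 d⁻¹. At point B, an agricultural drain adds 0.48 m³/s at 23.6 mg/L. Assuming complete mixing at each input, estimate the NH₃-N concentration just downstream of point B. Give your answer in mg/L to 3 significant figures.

1.97 mg/L

After input A: C = (5.69·0.141 + 0.0458·10) / 5.736 = 0.2197 mg/L.
Over the 27 km reach to input B (t = 9.31e+04 s = 1.078 d), decay gives C = 0.2197·exp(−0.28·1.078) = 0.1625 mg/L.
After input B: C = (5.736·0.1625 + 0.48·23.6) / 6.216 = 1.972 mg/L.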